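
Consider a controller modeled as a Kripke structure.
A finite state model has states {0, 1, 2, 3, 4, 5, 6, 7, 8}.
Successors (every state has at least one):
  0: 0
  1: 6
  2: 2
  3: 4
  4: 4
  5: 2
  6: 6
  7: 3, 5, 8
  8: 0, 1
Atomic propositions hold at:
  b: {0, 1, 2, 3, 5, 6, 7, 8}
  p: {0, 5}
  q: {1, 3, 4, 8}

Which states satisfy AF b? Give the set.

AF b: least fixpoint, start Z0 = {0, 1, 2, 3, 5, 6, 7, 8}, add states with every successor in Z. Already a fixed point.
Sat(AF b) = {0, 1, 2, 3, 5, 6, 7, 8}

{0, 1, 2, 3, 5, 6, 7, 8}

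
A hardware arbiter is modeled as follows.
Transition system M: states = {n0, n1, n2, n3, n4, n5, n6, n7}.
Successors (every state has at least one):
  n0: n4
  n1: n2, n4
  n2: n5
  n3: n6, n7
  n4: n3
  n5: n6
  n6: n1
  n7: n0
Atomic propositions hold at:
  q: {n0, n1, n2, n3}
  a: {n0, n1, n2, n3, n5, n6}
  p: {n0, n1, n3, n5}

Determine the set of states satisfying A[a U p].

{n0, n1, n2, n3, n5, n6}

A[a U p]: least fixpoint, start Z0 = Sat(p) = {n0, n1, n3, n5}, add states in Sat(a) with every successor in Z. Z1 = {n0, n1, n2, n3, n5, n6}; fixed.
Sat(A[a U p]) = {n0, n1, n2, n3, n5, n6}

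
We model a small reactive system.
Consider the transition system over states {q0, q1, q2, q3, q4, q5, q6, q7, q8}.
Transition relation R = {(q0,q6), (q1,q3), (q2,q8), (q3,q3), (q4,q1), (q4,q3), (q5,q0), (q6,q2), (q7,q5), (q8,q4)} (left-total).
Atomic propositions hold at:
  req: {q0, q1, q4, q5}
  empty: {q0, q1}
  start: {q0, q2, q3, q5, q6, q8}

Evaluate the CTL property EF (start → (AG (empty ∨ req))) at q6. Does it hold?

Yes

Sat(empty ∨ req) = {q0, q1, q4, q5}
AG (empty ∨ req): greatest fixpoint, start Z0 = {q0, q1, q4, q5}, keep only states in Sat with every successor in Z. Z1 = {q5}; Z2 = ∅; fixed.
Sat(AG (empty ∨ req)) = ∅
Sat(start → (AG (empty ∨ req))) = {q1, q4, q7}
EF (start → (AG (empty ∨ req))): least fixpoint, start Z0 = {q1, q4, q7}, add states with some successor in Z. Z1 = {q1, q4, q7, q8}; Z2 = {q1, q2, q4, q7, q8}; Z3 = {q1, q2, q4, q6, q7, q8}; Z4 = {q0, q1, q2, q4, q6, q7, q8}; Z5 = {q0, q1, q2, q4, q5, q6, q7, q8}; fixed.
Sat(EF (start → (AG (empty ∨ req)))) = {q0, q1, q2, q4, q5, q6, q7, q8}
q6 ∈ Sat(EF (start → (AG (empty ∨ req)))) = {q0, q1, q2, q4, q5, q6, q7, q8}, so the formula holds at q6.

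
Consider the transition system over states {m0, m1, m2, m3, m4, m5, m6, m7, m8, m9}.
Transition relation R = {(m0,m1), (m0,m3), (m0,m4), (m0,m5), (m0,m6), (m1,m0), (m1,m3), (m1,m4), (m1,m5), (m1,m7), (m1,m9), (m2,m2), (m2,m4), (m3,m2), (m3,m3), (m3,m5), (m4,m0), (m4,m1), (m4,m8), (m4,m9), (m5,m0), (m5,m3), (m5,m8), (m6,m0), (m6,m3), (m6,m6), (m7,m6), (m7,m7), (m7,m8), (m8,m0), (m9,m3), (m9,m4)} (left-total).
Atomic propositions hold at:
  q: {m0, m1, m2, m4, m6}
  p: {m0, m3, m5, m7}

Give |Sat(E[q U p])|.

E[q U p]: least fixpoint, start Z0 = Sat(p) = {m0, m3, m5, m7}, add states in Sat(q) with some successor in Z. Z1 = {m0, m1, m3, m4, m5, m6, m7}; Z2 = {m0, m1, m2, m3, m4, m5, m6, m7}; fixed.
Sat(E[q U p]) = {m0, m1, m2, m3, m4, m5, m6, m7}
|Sat(E[q U p])| = |{m0, m1, m2, m3, m4, m5, m6, m7}| = 8.

8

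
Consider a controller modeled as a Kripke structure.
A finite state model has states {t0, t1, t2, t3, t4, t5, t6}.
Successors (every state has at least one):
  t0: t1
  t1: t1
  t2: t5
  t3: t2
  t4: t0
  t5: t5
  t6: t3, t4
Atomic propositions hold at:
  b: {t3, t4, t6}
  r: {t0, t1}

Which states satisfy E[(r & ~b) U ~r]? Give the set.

Sat(~b) = {t0, t1, t2, t5}
Sat(r & ~b) = {t0, t1}
Sat(~r) = {t2, t3, t4, t5, t6}
E[(r & ~b) U ~r]: least fixpoint, start Z0 = Sat(~r) = {t2, t3, t4, t5, t6}, add states in Sat(r & ~b) with some successor in Z. Already a fixed point.
Sat(E[(r & ~b) U ~r]) = {t2, t3, t4, t5, t6}

{t2, t3, t4, t5, t6}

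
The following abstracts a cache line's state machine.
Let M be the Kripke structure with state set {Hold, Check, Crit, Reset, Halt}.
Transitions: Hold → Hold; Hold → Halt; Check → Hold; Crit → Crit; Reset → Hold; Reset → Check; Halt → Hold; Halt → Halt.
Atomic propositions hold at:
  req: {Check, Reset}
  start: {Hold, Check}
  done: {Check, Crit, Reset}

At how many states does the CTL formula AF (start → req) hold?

Sat(start → req) = {Check, Crit, Reset, Halt}
AF (start → req): least fixpoint, start Z0 = {Check, Crit, Reset, Halt}, add states with every successor in Z. Already a fixed point.
Sat(AF (start → req)) = {Check, Crit, Reset, Halt}
|Sat(AF (start → req))| = |{Check, Crit, Reset, Halt}| = 4.

4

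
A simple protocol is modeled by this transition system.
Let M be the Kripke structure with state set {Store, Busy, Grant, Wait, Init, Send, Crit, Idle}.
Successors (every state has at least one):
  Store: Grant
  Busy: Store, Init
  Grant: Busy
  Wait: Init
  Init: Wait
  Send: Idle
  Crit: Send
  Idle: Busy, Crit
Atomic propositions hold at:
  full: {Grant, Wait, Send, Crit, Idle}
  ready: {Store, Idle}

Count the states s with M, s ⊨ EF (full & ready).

Sat(full & ready) = {Idle}
EF (full & ready): least fixpoint, start Z0 = {Idle}, add states with some successor in Z. Z1 = {Send, Idle}; Z2 = {Send, Crit, Idle}; fixed.
Sat(EF (full & ready)) = {Send, Crit, Idle}
|Sat(EF (full & ready))| = |{Send, Crit, Idle}| = 3.

3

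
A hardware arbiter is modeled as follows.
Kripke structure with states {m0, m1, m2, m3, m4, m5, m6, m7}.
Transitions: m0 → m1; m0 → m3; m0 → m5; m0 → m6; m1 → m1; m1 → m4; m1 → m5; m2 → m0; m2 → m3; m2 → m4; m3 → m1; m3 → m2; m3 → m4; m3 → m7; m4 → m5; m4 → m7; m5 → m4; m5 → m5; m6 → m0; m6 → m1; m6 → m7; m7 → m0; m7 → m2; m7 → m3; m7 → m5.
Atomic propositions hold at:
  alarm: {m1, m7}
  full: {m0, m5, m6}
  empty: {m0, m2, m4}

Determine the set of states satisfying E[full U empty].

E[full U empty]: least fixpoint, start Z0 = Sat(empty) = {m0, m2, m4}, add states in Sat(full) with some successor in Z. Z1 = {m0, m2, m4, m5, m6}; fixed.
Sat(E[full U empty]) = {m0, m2, m4, m5, m6}

{m0, m2, m4, m5, m6}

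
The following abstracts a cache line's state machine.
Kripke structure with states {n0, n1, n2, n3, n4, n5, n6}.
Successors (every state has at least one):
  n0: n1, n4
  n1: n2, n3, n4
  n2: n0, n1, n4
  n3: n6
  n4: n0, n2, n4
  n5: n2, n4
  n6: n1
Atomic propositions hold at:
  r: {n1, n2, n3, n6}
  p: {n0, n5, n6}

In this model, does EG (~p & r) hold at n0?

No

Sat(~p) = {n1, n2, n3, n4}
Sat(~p & r) = {n1, n2, n3}
EG (~p & r): greatest fixpoint, start Z0 = {n1, n2, n3}, keep only states in Sat with some successor in Z. Z1 = {n1, n2}; fixed.
Sat(EG (~p & r)) = {n1, n2}
n0 ∉ Sat(EG (~p & r)) = {n1, n2}, so the formula does not hold at n0.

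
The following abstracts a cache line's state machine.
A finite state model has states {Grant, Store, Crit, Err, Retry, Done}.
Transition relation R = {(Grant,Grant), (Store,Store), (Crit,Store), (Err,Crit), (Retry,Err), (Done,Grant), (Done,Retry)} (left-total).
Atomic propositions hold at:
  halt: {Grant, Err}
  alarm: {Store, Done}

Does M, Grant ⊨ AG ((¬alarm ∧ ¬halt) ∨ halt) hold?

Sat(¬alarm) = {Grant, Crit, Err, Retry}
Sat(¬halt) = {Store, Crit, Retry, Done}
Sat(¬alarm ∧ ¬halt) = {Crit, Retry}
Sat((¬alarm ∧ ¬halt) ∨ halt) = {Grant, Crit, Err, Retry}
AG ((¬alarm ∧ ¬halt) ∨ halt): greatest fixpoint, start Z0 = {Grant, Crit, Err, Retry}, keep only states in Sat with every successor in Z. Z1 = {Grant, Err, Retry}; Z2 = {Grant, Retry}; Z3 = {Grant}; fixed.
Sat(AG ((¬alarm ∧ ¬halt) ∨ halt)) = {Grant}
Grant ∈ Sat(AG ((¬alarm ∧ ¬halt) ∨ halt)) = {Grant}, so the formula holds at Grant.

Yes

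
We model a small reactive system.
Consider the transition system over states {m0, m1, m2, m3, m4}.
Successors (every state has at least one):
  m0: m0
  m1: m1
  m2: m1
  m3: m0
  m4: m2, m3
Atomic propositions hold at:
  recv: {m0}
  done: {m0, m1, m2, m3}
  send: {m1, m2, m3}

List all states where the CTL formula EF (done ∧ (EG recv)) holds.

{m0, m3, m4}

EG recv: greatest fixpoint, start Z0 = {m0}, keep only states in Sat with some successor in Z. Already a fixed point.
Sat(EG recv) = {m0}
Sat(done ∧ (EG recv)) = {m0}
EF (done ∧ (EG recv)): least fixpoint, start Z0 = {m0}, add states with some successor in Z. Z1 = {m0, m3}; Z2 = {m0, m3, m4}; fixed.
Sat(EF (done ∧ (EG recv))) = {m0, m3, m4}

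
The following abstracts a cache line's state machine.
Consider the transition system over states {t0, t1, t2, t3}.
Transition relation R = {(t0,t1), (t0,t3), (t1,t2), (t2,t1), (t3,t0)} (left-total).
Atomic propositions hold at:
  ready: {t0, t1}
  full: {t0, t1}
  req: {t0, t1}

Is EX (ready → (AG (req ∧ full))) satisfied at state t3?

Sat(req ∧ full) = {t0, t1}
AG (req ∧ full): greatest fixpoint, start Z0 = {t0, t1}, keep only states in Sat with every successor in Z. Z1 = ∅; fixed.
Sat(AG (req ∧ full)) = ∅
Sat(ready → (AG (req ∧ full))) = {t2, t3}
Sat(EX (ready → (AG (req ∧ full)))) = {s : some successor in {t2, t3}} = {t0, t1}
t3 ∉ Sat(EX (ready → (AG (req ∧ full)))) = {t0, t1}, so the formula does not hold at t3.

No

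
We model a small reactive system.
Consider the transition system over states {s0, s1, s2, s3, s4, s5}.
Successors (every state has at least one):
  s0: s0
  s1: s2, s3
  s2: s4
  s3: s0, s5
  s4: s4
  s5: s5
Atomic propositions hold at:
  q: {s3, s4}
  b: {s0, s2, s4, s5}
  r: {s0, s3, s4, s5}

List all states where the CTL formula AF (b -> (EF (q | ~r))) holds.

Sat(~r) = {s1, s2}
Sat(q | ~r) = {s1, s2, s3, s4}
EF (q | ~r): least fixpoint, start Z0 = {s1, s2, s3, s4}, add states with some successor in Z. Already a fixed point.
Sat(EF (q | ~r)) = {s1, s2, s3, s4}
Sat(b -> (EF (q | ~r))) = {s1, s2, s3, s4}
AF (b -> (EF (q | ~r))): least fixpoint, start Z0 = {s1, s2, s3, s4}, add states with every successor in Z. Already a fixed point.
Sat(AF (b -> (EF (q | ~r)))) = {s1, s2, s3, s4}

{s1, s2, s3, s4}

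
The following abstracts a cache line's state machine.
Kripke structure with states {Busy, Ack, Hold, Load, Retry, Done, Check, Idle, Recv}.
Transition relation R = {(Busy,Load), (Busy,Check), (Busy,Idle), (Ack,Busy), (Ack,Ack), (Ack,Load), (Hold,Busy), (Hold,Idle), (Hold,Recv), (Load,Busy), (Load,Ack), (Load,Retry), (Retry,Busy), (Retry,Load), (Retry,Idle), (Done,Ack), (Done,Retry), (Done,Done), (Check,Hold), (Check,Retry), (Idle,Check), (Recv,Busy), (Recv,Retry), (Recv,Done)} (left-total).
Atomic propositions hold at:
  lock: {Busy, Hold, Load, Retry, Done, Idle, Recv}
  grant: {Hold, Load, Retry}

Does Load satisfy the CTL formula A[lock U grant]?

Yes

A[lock U grant]: least fixpoint, start Z0 = Sat(grant) = {Hold, Load, Retry}, add states in Sat(lock) with every successor in Z. Already a fixed point.
Sat(A[lock U grant]) = {Hold, Load, Retry}
Load ∈ Sat(A[lock U grant]) = {Hold, Load, Retry}, so the formula holds at Load.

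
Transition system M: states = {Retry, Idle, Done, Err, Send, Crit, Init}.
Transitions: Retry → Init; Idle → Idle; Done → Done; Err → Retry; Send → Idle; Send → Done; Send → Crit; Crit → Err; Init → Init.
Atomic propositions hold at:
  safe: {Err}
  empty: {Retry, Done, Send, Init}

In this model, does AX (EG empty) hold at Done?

EG empty: greatest fixpoint, start Z0 = {Retry, Done, Send, Init}, keep only states in Sat with some successor in Z. Already a fixed point.
Sat(EG empty) = {Retry, Done, Send, Init}
Sat(AX (EG empty)) = {s : every successor in {Retry, Done, Send, Init}} = {Retry, Done, Err, Init}
Done ∈ Sat(AX (EG empty)) = {Retry, Done, Err, Init}, so the formula holds at Done.

Yes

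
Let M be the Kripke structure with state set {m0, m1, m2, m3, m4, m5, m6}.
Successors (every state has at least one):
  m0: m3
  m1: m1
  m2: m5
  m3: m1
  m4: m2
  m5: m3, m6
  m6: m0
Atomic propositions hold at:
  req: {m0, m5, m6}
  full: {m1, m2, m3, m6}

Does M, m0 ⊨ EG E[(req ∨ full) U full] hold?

Sat(req ∨ full) = {m0, m1, m2, m3, m5, m6}
E[(req ∨ full) U full]: least fixpoint, start Z0 = Sat(full) = {m1, m2, m3, m6}, add states in Sat(req ∨ full) with some successor in Z. Z1 = {m0, m1, m2, m3, m5, m6}; fixed.
Sat(E[(req ∨ full) U full]) = {m0, m1, m2, m3, m5, m6}
EG E[(req ∨ full) U full]: greatest fixpoint, start Z0 = {m0, m1, m2, m3, m5, m6}, keep only states in Sat with some successor in Z. Already a fixed point.
Sat(EG E[(req ∨ full) U full]) = {m0, m1, m2, m3, m5, m6}
m0 ∈ Sat(EG E[(req ∨ full) U full]) = {m0, m1, m2, m3, m5, m6}, so the formula holds at m0.

Yes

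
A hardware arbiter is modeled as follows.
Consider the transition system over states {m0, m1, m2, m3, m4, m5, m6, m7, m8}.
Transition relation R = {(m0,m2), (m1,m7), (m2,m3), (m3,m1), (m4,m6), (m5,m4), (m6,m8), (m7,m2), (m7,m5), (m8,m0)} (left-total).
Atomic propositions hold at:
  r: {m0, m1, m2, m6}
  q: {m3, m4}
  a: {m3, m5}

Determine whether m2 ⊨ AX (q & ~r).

Sat(~r) = {m3, m4, m5, m7, m8}
Sat(q & ~r) = {m3, m4}
Sat(AX (q & ~r)) = {s : every successor in {m3, m4}} = {m2, m5}
m2 ∈ Sat(AX (q & ~r)) = {m2, m5}, so the formula holds at m2.

Yes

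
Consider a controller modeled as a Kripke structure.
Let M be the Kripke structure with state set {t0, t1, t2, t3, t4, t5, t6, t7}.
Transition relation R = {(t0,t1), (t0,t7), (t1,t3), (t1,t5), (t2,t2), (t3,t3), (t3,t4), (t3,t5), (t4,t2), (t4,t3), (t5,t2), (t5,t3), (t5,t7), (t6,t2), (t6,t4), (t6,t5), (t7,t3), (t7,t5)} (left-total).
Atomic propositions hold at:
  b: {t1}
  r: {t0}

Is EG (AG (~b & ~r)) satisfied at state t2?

Sat(~b) = {t0, t2, t3, t4, t5, t6, t7}
Sat(~r) = {t1, t2, t3, t4, t5, t6, t7}
Sat(~b & ~r) = {t2, t3, t4, t5, t6, t7}
AG (~b & ~r): greatest fixpoint, start Z0 = {t2, t3, t4, t5, t6, t7}, keep only states in Sat with every successor in Z. Already a fixed point.
Sat(AG (~b & ~r)) = {t2, t3, t4, t5, t6, t7}
EG (AG (~b & ~r)): greatest fixpoint, start Z0 = {t2, t3, t4, t5, t6, t7}, keep only states in Sat with some successor in Z. Already a fixed point.
Sat(EG (AG (~b & ~r))) = {t2, t3, t4, t5, t6, t7}
t2 ∈ Sat(EG (AG (~b & ~r))) = {t2, t3, t4, t5, t6, t7}, so the formula holds at t2.

Yes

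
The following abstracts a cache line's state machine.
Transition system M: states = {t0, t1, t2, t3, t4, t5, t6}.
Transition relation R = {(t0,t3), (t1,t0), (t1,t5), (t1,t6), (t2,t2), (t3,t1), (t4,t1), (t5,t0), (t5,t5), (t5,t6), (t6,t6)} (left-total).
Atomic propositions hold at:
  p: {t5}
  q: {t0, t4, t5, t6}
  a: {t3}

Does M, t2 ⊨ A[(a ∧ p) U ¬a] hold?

Sat(a ∧ p) = ∅
Sat(¬a) = {t0, t1, t2, t4, t5, t6}
A[(a ∧ p) U ¬a]: least fixpoint, start Z0 = Sat(¬a) = {t0, t1, t2, t4, t5, t6}, add states in Sat(a ∧ p) with every successor in Z. Already a fixed point.
Sat(A[(a ∧ p) U ¬a]) = {t0, t1, t2, t4, t5, t6}
t2 ∈ Sat(A[(a ∧ p) U ¬a]) = {t0, t1, t2, t4, t5, t6}, so the formula holds at t2.

Yes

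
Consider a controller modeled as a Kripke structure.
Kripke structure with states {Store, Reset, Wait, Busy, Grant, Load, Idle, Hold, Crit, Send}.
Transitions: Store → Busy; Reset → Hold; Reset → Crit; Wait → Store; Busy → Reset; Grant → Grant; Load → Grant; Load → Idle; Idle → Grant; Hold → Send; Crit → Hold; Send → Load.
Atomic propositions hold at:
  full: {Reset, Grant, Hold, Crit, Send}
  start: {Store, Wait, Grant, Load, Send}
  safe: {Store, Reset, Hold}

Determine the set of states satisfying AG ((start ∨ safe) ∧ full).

{Grant}

Sat(start ∨ safe) = {Store, Reset, Wait, Grant, Load, Hold, Send}
Sat((start ∨ safe) ∧ full) = {Reset, Grant, Hold, Send}
AG ((start ∨ safe) ∧ full): greatest fixpoint, start Z0 = {Reset, Grant, Hold, Send}, keep only states in Sat with every successor in Z. Z1 = {Grant, Hold}; Z2 = {Grant}; fixed.
Sat(AG ((start ∨ safe) ∧ full)) = {Grant}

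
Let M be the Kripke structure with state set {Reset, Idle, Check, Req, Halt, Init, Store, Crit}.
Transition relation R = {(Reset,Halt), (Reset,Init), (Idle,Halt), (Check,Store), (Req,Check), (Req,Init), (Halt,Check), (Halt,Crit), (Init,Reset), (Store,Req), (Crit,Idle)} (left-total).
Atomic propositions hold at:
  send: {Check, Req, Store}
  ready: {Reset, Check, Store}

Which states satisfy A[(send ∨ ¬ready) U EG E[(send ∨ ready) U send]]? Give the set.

Sat(¬ready) = {Idle, Req, Halt, Init, Crit}
Sat(send ∨ ¬ready) = {Idle, Check, Req, Halt, Init, Store, Crit}
Sat(send ∨ ready) = {Reset, Check, Req, Store}
E[(send ∨ ready) U send]: least fixpoint, start Z0 = Sat(send) = {Check, Req, Store}, add states in Sat(send ∨ ready) with some successor in Z. Already a fixed point.
Sat(E[(send ∨ ready) U send]) = {Check, Req, Store}
EG E[(send ∨ ready) U send]: greatest fixpoint, start Z0 = {Check, Req, Store}, keep only states in Sat with some successor in Z. Already a fixed point.
Sat(EG E[(send ∨ ready) U send]) = {Check, Req, Store}
A[(send ∨ ¬ready) U EG E[(send ∨ ready) U send]]: least fixpoint, start Z0 = Sat(EG E[(send ∨ ready) U send]) = {Check, Req, Store}, add states in Sat(send ∨ ¬ready) with every successor in Z. Already a fixed point.
Sat(A[(send ∨ ¬ready) U EG E[(send ∨ ready) U send]]) = {Check, Req, Store}

{Check, Req, Store}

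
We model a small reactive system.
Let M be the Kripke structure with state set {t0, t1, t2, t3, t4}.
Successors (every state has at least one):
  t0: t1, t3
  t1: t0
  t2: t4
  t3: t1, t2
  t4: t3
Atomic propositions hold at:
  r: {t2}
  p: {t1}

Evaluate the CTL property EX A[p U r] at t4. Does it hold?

A[p U r]: least fixpoint, start Z0 = Sat(r) = {t2}, add states in Sat(p) with every successor in Z. Already a fixed point.
Sat(A[p U r]) = {t2}
Sat(EX A[p U r]) = {s : some successor in {t2}} = {t3}
t4 ∉ Sat(EX A[p U r]) = {t3}, so the formula does not hold at t4.

No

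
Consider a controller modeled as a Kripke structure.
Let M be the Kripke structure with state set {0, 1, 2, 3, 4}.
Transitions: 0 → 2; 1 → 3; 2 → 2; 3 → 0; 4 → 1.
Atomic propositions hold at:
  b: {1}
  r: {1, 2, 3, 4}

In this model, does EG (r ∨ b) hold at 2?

Sat(r ∨ b) = {1, 2, 3, 4}
EG (r ∨ b): greatest fixpoint, start Z0 = {1, 2, 3, 4}, keep only states in Sat with some successor in Z. Z1 = {1, 2, 4}; Z2 = {2, 4}; Z3 = {2}; fixed.
Sat(EG (r ∨ b)) = {2}
2 ∈ Sat(EG (r ∨ b)) = {2}, so the formula holds at 2.

Yes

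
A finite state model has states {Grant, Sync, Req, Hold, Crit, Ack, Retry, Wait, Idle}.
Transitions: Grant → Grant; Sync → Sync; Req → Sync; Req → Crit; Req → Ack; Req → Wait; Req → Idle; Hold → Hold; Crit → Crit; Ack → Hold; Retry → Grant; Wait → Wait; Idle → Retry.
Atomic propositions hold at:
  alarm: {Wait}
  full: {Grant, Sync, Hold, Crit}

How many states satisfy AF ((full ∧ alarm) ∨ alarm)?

Sat(full ∧ alarm) = ∅
Sat((full ∧ alarm) ∨ alarm) = {Wait}
AF ((full ∧ alarm) ∨ alarm): least fixpoint, start Z0 = {Wait}, add states with every successor in Z. Already a fixed point.
Sat(AF ((full ∧ alarm) ∨ alarm)) = {Wait}
|Sat(AF ((full ∧ alarm) ∨ alarm))| = |{Wait}| = 1.

1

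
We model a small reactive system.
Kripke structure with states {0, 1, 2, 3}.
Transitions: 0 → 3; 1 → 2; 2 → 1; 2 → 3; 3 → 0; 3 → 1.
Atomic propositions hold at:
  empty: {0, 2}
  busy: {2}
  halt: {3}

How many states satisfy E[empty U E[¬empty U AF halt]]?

Sat(¬empty) = {1, 3}
AF halt: least fixpoint, start Z0 = {3}, add states with every successor in Z. Z1 = {0, 3}; fixed.
Sat(AF halt) = {0, 3}
E[¬empty U AF halt]: least fixpoint, start Z0 = Sat(AF halt) = {0, 3}, add states in Sat(¬empty) with some successor in Z. Already a fixed point.
Sat(E[¬empty U AF halt]) = {0, 3}
E[empty U E[¬empty U AF halt]]: least fixpoint, start Z0 = Sat(E[¬empty U AF halt]) = {0, 3}, add states in Sat(empty) with some successor in Z. Z1 = {0, 2, 3}; fixed.
Sat(E[empty U E[¬empty U AF halt]]) = {0, 2, 3}
|Sat(E[empty U E[¬empty U AF halt]])| = |{0, 2, 3}| = 3.

3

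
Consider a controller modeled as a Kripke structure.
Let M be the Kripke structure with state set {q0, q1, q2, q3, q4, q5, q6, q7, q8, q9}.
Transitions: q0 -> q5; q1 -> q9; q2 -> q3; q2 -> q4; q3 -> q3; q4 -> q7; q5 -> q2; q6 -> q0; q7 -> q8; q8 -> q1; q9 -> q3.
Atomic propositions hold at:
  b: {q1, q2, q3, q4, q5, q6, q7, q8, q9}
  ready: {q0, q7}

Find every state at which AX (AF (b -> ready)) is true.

Sat(b -> ready) = {q0, q7}
AF (b -> ready): least fixpoint, start Z0 = {q0, q7}, add states with every successor in Z. Z1 = {q0, q4, q6, q7}; fixed.
Sat(AF (b -> ready)) = {q0, q4, q6, q7}
Sat(AX (AF (b -> ready))) = {s : every successor in {q0, q4, q6, q7}} = {q4, q6}

{q4, q6}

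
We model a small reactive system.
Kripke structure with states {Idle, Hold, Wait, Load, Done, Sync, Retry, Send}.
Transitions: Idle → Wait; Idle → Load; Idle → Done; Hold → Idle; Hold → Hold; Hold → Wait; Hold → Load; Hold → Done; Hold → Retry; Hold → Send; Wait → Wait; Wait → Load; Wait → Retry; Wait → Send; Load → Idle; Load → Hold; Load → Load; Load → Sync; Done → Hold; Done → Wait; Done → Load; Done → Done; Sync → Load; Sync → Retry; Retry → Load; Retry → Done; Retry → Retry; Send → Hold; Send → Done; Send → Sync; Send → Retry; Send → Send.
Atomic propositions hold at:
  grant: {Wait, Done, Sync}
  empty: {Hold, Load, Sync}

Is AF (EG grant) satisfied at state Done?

EG grant: greatest fixpoint, start Z0 = {Wait, Done, Sync}, keep only states in Sat with some successor in Z. Z1 = {Wait, Done}; fixed.
Sat(EG grant) = {Wait, Done}
AF (EG grant): least fixpoint, start Z0 = {Wait, Done}, add states with every successor in Z. Already a fixed point.
Sat(AF (EG grant)) = {Wait, Done}
Done ∈ Sat(AF (EG grant)) = {Wait, Done}, so the formula holds at Done.

Yes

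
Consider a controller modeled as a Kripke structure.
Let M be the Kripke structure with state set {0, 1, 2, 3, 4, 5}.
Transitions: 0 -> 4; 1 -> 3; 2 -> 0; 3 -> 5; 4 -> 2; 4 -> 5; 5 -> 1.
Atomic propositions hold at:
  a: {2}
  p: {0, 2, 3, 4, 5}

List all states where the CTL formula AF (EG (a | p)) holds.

Sat(a | p) = {0, 2, 3, 4, 5}
EG (a | p): greatest fixpoint, start Z0 = {0, 2, 3, 4, 5}, keep only states in Sat with some successor in Z. Z1 = {0, 2, 3, 4}; Z2 = {0, 2, 4}; fixed.
Sat(EG (a | p)) = {0, 2, 4}
AF (EG (a | p)): least fixpoint, start Z0 = {0, 2, 4}, add states with every successor in Z. Already a fixed point.
Sat(AF (EG (a | p))) = {0, 2, 4}

{0, 2, 4}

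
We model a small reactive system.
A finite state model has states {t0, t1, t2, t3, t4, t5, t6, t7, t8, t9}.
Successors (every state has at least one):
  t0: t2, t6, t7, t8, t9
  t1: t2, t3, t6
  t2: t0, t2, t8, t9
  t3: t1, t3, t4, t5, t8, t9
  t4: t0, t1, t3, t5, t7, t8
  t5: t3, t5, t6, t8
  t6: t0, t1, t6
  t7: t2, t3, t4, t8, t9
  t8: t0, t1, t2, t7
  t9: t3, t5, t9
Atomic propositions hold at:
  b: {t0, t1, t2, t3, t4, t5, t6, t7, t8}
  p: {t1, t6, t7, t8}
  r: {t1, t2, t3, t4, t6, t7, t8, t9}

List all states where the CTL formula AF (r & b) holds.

Sat(r & b) = {t1, t2, t3, t4, t6, t7, t8}
AF (r & b): least fixpoint, start Z0 = {t1, t2, t3, t4, t6, t7, t8}, add states with every successor in Z. Already a fixed point.
Sat(AF (r & b)) = {t1, t2, t3, t4, t6, t7, t8}

{t1, t2, t3, t4, t6, t7, t8}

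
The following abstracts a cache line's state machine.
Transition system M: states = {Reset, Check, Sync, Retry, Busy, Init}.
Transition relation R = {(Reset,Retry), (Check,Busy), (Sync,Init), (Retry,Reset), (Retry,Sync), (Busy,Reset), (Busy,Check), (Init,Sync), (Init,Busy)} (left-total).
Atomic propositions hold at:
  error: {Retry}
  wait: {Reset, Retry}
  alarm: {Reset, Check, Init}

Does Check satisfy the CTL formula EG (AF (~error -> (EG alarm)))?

Sat(~error) = {Reset, Check, Sync, Busy, Init}
EG alarm: greatest fixpoint, start Z0 = {Reset, Check, Init}, keep only states in Sat with some successor in Z. Z1 = ∅; fixed.
Sat(EG alarm) = ∅
Sat(~error -> (EG alarm)) = {Retry}
AF (~error -> (EG alarm)): least fixpoint, start Z0 = {Retry}, add states with every successor in Z. Z1 = {Reset, Retry}; fixed.
Sat(AF (~error -> (EG alarm))) = {Reset, Retry}
EG (AF (~error -> (EG alarm))): greatest fixpoint, start Z0 = {Reset, Retry}, keep only states in Sat with some successor in Z. Already a fixed point.
Sat(EG (AF (~error -> (EG alarm)))) = {Reset, Retry}
Check ∉ Sat(EG (AF (~error -> (EG alarm)))) = {Reset, Retry}, so the formula does not hold at Check.

No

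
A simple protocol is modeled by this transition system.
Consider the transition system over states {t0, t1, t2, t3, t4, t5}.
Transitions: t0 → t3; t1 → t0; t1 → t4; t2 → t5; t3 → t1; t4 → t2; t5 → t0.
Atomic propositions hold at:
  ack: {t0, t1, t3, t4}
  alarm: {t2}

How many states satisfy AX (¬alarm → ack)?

Sat(¬alarm) = {t0, t1, t3, t4, t5}
Sat(¬alarm → ack) = {t0, t1, t2, t3, t4}
Sat(AX (¬alarm → ack)) = {s : every successor in {t0, t1, t2, t3, t4}} = {t0, t1, t3, t4, t5}
|Sat(AX (¬alarm → ack))| = |{t0, t1, t3, t4, t5}| = 5.

5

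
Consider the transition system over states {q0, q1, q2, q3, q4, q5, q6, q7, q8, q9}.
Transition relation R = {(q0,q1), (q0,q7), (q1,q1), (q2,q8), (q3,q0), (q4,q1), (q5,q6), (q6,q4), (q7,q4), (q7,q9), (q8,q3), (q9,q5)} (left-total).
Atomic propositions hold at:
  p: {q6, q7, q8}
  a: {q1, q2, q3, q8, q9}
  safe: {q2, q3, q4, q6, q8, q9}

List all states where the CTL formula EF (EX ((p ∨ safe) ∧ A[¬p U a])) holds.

{q0, q2, q3, q5, q6, q7, q8, q9}

Sat(p ∨ safe) = {q2, q3, q4, q6, q7, q8, q9}
Sat(¬p) = {q0, q1, q2, q3, q4, q5, q9}
A[¬p U a]: least fixpoint, start Z0 = Sat(a) = {q1, q2, q3, q8, q9}, add states in Sat(¬p) with every successor in Z. Z1 = {q1, q2, q3, q4, q8, q9}; fixed.
Sat(A[¬p U a]) = {q1, q2, q3, q4, q8, q9}
Sat((p ∨ safe) ∧ A[¬p U a]) = {q2, q3, q4, q8, q9}
Sat(EX ((p ∨ safe) ∧ A[¬p U a])) = {s : some successor in {q2, q3, q4, q8, q9}} = {q2, q6, q7, q8}
EF (EX ((p ∨ safe) ∧ A[¬p U a])): least fixpoint, start Z0 = {q2, q6, q7, q8}, add states with some successor in Z. Z1 = {q0, q2, q5, q6, q7, q8}; Z2 = {q0, q2, q3, q5, q6, q7, q8, q9}; fixed.
Sat(EF (EX ((p ∨ safe) ∧ A[¬p U a]))) = {q0, q2, q3, q5, q6, q7, q8, q9}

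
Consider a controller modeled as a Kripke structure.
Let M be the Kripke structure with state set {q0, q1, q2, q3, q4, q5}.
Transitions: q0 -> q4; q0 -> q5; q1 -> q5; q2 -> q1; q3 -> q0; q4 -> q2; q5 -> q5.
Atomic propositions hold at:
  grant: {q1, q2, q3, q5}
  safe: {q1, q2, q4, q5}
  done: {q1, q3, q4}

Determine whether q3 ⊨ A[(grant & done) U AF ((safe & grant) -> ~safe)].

Sat(grant & done) = {q1, q3}
Sat(safe & grant) = {q1, q2, q5}
Sat(~safe) = {q0, q3}
Sat((safe & grant) -> ~safe) = {q0, q3, q4}
AF ((safe & grant) -> ~safe): least fixpoint, start Z0 = {q0, q3, q4}, add states with every successor in Z. Already a fixed point.
Sat(AF ((safe & grant) -> ~safe)) = {q0, q3, q4}
A[(grant & done) U AF ((safe & grant) -> ~safe)]: least fixpoint, start Z0 = Sat(AF ((safe & grant) -> ~safe)) = {q0, q3, q4}, add states in Sat(grant & done) with every successor in Z. Already a fixed point.
Sat(A[(grant & done) U AF ((safe & grant) -> ~safe)]) = {q0, q3, q4}
q3 ∈ Sat(A[(grant & done) U AF ((safe & grant) -> ~safe)]) = {q0, q3, q4}, so the formula holds at q3.

Yes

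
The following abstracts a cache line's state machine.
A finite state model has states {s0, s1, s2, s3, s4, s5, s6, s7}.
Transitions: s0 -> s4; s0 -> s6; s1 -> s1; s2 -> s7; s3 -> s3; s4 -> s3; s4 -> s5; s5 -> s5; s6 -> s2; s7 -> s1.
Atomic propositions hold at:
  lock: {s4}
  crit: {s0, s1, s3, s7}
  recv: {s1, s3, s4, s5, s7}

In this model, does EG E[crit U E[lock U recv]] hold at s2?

E[lock U recv]: least fixpoint, start Z0 = Sat(recv) = {s1, s3, s4, s5, s7}, add states in Sat(lock) with some successor in Z. Already a fixed point.
Sat(E[lock U recv]) = {s1, s3, s4, s5, s7}
E[crit U E[lock U recv]]: least fixpoint, start Z0 = Sat(E[lock U recv]) = {s1, s3, s4, s5, s7}, add states in Sat(crit) with some successor in Z. Z1 = {s0, s1, s3, s4, s5, s7}; fixed.
Sat(E[crit U E[lock U recv]]) = {s0, s1, s3, s4, s5, s7}
EG E[crit U E[lock U recv]]: greatest fixpoint, start Z0 = {s0, s1, s3, s4, s5, s7}, keep only states in Sat with some successor in Z. Already a fixed point.
Sat(EG E[crit U E[lock U recv]]) = {s0, s1, s3, s4, s5, s7}
s2 ∉ Sat(EG E[crit U E[lock U recv]]) = {s0, s1, s3, s4, s5, s7}, so the formula does not hold at s2.

No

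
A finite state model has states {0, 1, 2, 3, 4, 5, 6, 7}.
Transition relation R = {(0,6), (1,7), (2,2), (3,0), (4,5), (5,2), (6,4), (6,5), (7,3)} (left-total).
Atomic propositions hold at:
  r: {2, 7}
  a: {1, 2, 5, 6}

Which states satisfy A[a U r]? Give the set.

A[a U r]: least fixpoint, start Z0 = Sat(r) = {2, 7}, add states in Sat(a) with every successor in Z. Z1 = {1, 2, 5, 7}; fixed.
Sat(A[a U r]) = {1, 2, 5, 7}

{1, 2, 5, 7}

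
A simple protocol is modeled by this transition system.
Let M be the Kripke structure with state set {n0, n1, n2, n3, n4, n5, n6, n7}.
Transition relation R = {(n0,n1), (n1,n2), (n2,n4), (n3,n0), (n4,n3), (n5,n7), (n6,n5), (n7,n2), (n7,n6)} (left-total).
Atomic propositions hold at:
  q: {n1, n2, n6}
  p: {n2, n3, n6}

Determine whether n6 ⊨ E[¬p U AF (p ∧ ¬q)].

Sat(¬p) = {n0, n1, n4, n5, n7}
Sat(¬q) = {n0, n3, n4, n5, n7}
Sat(p ∧ ¬q) = {n3}
AF (p ∧ ¬q): least fixpoint, start Z0 = {n3}, add states with every successor in Z. Z1 = {n3, n4}; Z2 = {n2, n3, n4}; Z3 = {n1, n2, n3, n4}; Z4 = {n0, n1, n2, n3, n4}; fixed.
Sat(AF (p ∧ ¬q)) = {n0, n1, n2, n3, n4}
E[¬p U AF (p ∧ ¬q)]: least fixpoint, start Z0 = Sat(AF (p ∧ ¬q)) = {n0, n1, n2, n3, n4}, add states in Sat(¬p) with some successor in Z. Z1 = {n0, n1, n2, n3, n4, n7}; Z2 = {n0, n1, n2, n3, n4, n5, n7}; fixed.
Sat(E[¬p U AF (p ∧ ¬q)]) = {n0, n1, n2, n3, n4, n5, n7}
n6 ∉ Sat(E[¬p U AF (p ∧ ¬q)]) = {n0, n1, n2, n3, n4, n5, n7}, so the formula does not hold at n6.

No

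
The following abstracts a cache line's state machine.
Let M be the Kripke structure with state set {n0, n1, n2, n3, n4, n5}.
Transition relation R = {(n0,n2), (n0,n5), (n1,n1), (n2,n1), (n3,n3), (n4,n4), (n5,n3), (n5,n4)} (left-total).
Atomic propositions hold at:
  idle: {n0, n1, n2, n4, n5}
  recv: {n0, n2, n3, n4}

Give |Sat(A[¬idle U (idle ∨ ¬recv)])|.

Sat(¬idle) = {n3}
Sat(¬recv) = {n1, n5}
Sat(idle ∨ ¬recv) = {n0, n1, n2, n4, n5}
A[¬idle U (idle ∨ ¬recv)]: least fixpoint, start Z0 = Sat((idle ∨ ¬recv)) = {n0, n1, n2, n4, n5}, add states in Sat(¬idle) with every successor in Z. Already a fixed point.
Sat(A[¬idle U (idle ∨ ¬recv)]) = {n0, n1, n2, n4, n5}
|Sat(A[¬idle U (idle ∨ ¬recv)])| = |{n0, n1, n2, n4, n5}| = 5.

5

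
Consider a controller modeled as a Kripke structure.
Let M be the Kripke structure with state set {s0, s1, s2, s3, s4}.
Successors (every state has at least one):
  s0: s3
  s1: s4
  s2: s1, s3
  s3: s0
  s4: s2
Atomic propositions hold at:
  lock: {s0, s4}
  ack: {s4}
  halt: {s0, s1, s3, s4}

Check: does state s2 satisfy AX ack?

No

Sat(AX ack) = {s : every successor in {s4}} = {s1}
s2 ∉ Sat(AX ack) = {s1}, so the formula does not hold at s2.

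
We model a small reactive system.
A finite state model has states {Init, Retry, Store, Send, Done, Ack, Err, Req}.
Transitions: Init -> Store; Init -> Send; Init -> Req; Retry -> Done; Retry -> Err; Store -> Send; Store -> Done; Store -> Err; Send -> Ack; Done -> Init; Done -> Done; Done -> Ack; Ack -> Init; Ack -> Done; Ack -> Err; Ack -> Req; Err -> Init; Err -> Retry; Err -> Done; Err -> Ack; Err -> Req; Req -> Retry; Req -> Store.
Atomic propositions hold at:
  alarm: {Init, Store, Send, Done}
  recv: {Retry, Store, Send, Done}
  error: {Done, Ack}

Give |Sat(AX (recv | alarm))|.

1

Sat(recv | alarm) = {Init, Retry, Store, Send, Done}
Sat(AX (recv | alarm)) = {s : every successor in {Init, Retry, Store, Send, Done}} = {Req}
|Sat(AX (recv | alarm))| = |{Req}| = 1.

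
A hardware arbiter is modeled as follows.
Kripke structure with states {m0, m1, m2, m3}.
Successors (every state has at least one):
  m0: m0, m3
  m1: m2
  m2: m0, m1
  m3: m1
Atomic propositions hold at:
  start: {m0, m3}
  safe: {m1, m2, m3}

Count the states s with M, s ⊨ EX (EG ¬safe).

Sat(¬safe) = {m0}
EG ¬safe: greatest fixpoint, start Z0 = {m0}, keep only states in Sat with some successor in Z. Already a fixed point.
Sat(EG ¬safe) = {m0}
Sat(EX (EG ¬safe)) = {s : some successor in {m0}} = {m0, m2}
|Sat(EX (EG ¬safe))| = |{m0, m2}| = 2.

2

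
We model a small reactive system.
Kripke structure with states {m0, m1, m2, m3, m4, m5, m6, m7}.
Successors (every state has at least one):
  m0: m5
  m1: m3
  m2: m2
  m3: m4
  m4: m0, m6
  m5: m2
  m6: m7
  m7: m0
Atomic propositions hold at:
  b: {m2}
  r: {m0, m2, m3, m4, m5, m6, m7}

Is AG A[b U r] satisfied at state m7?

A[b U r]: least fixpoint, start Z0 = Sat(r) = {m0, m2, m3, m4, m5, m6, m7}, add states in Sat(b) with every successor in Z. Already a fixed point.
Sat(A[b U r]) = {m0, m2, m3, m4, m5, m6, m7}
AG A[b U r]: greatest fixpoint, start Z0 = {m0, m2, m3, m4, m5, m6, m7}, keep only states in Sat with every successor in Z. Already a fixed point.
Sat(AG A[b U r]) = {m0, m2, m3, m4, m5, m6, m7}
m7 ∈ Sat(AG A[b U r]) = {m0, m2, m3, m4, m5, m6, m7}, so the formula holds at m7.

Yes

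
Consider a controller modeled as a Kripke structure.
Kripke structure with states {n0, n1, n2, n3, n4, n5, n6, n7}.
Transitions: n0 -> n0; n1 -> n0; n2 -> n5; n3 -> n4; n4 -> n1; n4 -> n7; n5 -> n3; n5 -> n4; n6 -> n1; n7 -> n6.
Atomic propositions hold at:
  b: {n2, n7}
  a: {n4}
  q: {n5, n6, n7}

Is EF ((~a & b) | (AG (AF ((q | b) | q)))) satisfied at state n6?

No

Sat(~a) = {n0, n1, n2, n3, n5, n6, n7}
Sat(~a & b) = {n2, n7}
Sat(q | b) = {n2, n5, n6, n7}
Sat((q | b) | q) = {n2, n5, n6, n7}
AF ((q | b) | q): least fixpoint, start Z0 = {n2, n5, n6, n7}, add states with every successor in Z. Already a fixed point.
Sat(AF ((q | b) | q)) = {n2, n5, n6, n7}
AG (AF ((q | b) | q)): greatest fixpoint, start Z0 = {n2, n5, n6, n7}, keep only states in Sat with every successor in Z. Z1 = {n2, n7}; Z2 = ∅; fixed.
Sat(AG (AF ((q | b) | q))) = ∅
Sat((~a & b) | (AG (AF ((q | b) | q)))) = {n2, n7}
EF ((~a & b) | (AG (AF ((q | b) | q)))): least fixpoint, start Z0 = {n2, n7}, add states with some successor in Z. Z1 = {n2, n4, n7}; Z2 = {n2, n3, n4, n5, n7}; fixed.
Sat(EF ((~a & b) | (AG (AF ((q | b) | q))))) = {n2, n3, n4, n5, n7}
n6 ∉ Sat(EF ((~a & b) | (AG (AF ((q | b) | q))))) = {n2, n3, n4, n5, n7}, so the formula does not hold at n6.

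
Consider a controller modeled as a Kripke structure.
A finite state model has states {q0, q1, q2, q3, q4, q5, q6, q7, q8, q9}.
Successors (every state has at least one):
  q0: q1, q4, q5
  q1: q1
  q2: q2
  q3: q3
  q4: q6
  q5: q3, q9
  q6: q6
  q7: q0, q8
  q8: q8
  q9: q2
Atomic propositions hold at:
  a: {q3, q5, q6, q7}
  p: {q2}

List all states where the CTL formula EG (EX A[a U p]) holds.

{q2, q9}

A[a U p]: least fixpoint, start Z0 = Sat(p) = {q2}, add states in Sat(a) with every successor in Z. Already a fixed point.
Sat(A[a U p]) = {q2}
Sat(EX A[a U p]) = {s : some successor in {q2}} = {q2, q9}
EG (EX A[a U p]): greatest fixpoint, start Z0 = {q2, q9}, keep only states in Sat with some successor in Z. Already a fixed point.
Sat(EG (EX A[a U p])) = {q2, q9}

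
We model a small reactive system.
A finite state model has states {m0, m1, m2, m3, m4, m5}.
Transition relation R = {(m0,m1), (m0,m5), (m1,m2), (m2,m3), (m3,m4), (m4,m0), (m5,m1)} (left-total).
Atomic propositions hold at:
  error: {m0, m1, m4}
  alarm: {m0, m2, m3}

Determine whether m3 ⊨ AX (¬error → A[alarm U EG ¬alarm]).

Yes

Sat(¬error) = {m2, m3, m5}
Sat(¬alarm) = {m1, m4, m5}
EG ¬alarm: greatest fixpoint, start Z0 = {m1, m4, m5}, keep only states in Sat with some successor in Z. Z1 = {m5}; Z2 = ∅; fixed.
Sat(EG ¬alarm) = ∅
A[alarm U EG ¬alarm]: least fixpoint, start Z0 = Sat(EG ¬alarm) = ∅, add states in Sat(alarm) with every successor in Z. Already a fixed point.
Sat(A[alarm U EG ¬alarm]) = ∅
Sat(¬error → A[alarm U EG ¬alarm]) = {m0, m1, m4}
Sat(AX (¬error → A[alarm U EG ¬alarm])) = {s : every successor in {m0, m1, m4}} = {m3, m4, m5}
m3 ∈ Sat(AX (¬error → A[alarm U EG ¬alarm])) = {m3, m4, m5}, so the formula holds at m3.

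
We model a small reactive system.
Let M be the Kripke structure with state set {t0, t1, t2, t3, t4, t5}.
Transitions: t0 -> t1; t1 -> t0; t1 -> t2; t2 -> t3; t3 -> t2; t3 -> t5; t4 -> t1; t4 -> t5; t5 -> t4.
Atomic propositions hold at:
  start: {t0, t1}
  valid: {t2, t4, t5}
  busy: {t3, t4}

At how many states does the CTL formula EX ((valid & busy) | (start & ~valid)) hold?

Sat(valid & busy) = {t4}
Sat(~valid) = {t0, t1, t3}
Sat(start & ~valid) = {t0, t1}
Sat((valid & busy) | (start & ~valid)) = {t0, t1, t4}
Sat(EX ((valid & busy) | (start & ~valid))) = {s : some successor in {t0, t1, t4}} = {t0, t1, t4, t5}
|Sat(EX ((valid & busy) | (start & ~valid)))| = |{t0, t1, t4, t5}| = 4.

4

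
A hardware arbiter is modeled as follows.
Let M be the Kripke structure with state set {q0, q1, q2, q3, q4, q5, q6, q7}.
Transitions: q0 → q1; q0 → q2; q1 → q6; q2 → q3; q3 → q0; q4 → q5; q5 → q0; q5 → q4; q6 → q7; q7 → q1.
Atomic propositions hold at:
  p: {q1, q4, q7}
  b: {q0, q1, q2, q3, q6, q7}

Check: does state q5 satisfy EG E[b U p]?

No

E[b U p]: least fixpoint, start Z0 = Sat(p) = {q1, q4, q7}, add states in Sat(b) with some successor in Z. Z1 = {q0, q1, q4, q6, q7}; Z2 = {q0, q1, q3, q4, q6, q7}; Z3 = {q0, q1, q2, q3, q4, q6, q7}; fixed.
Sat(E[b U p]) = {q0, q1, q2, q3, q4, q6, q7}
EG E[b U p]: greatest fixpoint, start Z0 = {q0, q1, q2, q3, q4, q6, q7}, keep only states in Sat with some successor in Z. Z1 = {q0, q1, q2, q3, q6, q7}; fixed.
Sat(EG E[b U p]) = {q0, q1, q2, q3, q6, q7}
q5 ∉ Sat(EG E[b U p]) = {q0, q1, q2, q3, q6, q7}, so the formula does not hold at q5.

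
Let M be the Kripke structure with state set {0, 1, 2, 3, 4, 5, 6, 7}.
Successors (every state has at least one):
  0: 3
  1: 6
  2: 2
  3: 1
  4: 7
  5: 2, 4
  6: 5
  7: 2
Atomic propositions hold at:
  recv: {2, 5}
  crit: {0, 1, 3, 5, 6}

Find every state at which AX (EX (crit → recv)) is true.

{1, 2, 4, 5, 6, 7}

Sat(crit → recv) = {2, 4, 5, 7}
Sat(EX (crit → recv)) = {s : some successor in {2, 4, 5, 7}} = {2, 4, 5, 6, 7}
Sat(AX (EX (crit → recv))) = {s : every successor in {2, 4, 5, 6, 7}} = {1, 2, 4, 5, 6, 7}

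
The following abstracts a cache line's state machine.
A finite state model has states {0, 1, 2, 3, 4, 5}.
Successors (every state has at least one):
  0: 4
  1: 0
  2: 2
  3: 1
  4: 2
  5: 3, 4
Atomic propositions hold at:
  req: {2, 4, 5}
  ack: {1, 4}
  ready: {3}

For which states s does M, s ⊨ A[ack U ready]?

A[ack U ready]: least fixpoint, start Z0 = Sat(ready) = {3}, add states in Sat(ack) with every successor in Z. Already a fixed point.
Sat(A[ack U ready]) = {3}

{3}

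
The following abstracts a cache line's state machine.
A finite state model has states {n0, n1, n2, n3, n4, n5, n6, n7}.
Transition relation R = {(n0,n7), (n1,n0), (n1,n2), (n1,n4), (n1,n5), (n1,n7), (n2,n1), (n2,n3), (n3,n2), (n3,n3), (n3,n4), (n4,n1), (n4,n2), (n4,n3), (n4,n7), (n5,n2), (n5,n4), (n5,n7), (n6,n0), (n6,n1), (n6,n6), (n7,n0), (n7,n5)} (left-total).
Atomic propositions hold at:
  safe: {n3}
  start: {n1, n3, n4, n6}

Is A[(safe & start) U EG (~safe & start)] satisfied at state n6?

Sat(safe & start) = {n3}
Sat(~safe) = {n0, n1, n2, n4, n5, n6, n7}
Sat(~safe & start) = {n1, n4, n6}
EG (~safe & start): greatest fixpoint, start Z0 = {n1, n4, n6}, keep only states in Sat with some successor in Z. Already a fixed point.
Sat(EG (~safe & start)) = {n1, n4, n6}
A[(safe & start) U EG (~safe & start)]: least fixpoint, start Z0 = Sat(EG (~safe & start)) = {n1, n4, n6}, add states in Sat(safe & start) with every successor in Z. Already a fixed point.
Sat(A[(safe & start) U EG (~safe & start)]) = {n1, n4, n6}
n6 ∈ Sat(A[(safe & start) U EG (~safe & start)]) = {n1, n4, n6}, so the formula holds at n6.

Yes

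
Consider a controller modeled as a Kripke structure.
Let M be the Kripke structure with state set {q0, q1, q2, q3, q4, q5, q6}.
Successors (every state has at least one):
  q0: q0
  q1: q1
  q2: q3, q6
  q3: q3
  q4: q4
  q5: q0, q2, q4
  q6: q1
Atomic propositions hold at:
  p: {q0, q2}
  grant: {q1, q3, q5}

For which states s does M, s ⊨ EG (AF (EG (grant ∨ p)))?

Sat(grant ∨ p) = {q0, q1, q2, q3, q5}
EG (grant ∨ p): greatest fixpoint, start Z0 = {q0, q1, q2, q3, q5}, keep only states in Sat with some successor in Z. Already a fixed point.
Sat(EG (grant ∨ p)) = {q0, q1, q2, q3, q5}
AF (EG (grant ∨ p)): least fixpoint, start Z0 = {q0, q1, q2, q3, q5}, add states with every successor in Z. Z1 = {q0, q1, q2, q3, q5, q6}; fixed.
Sat(AF (EG (grant ∨ p))) = {q0, q1, q2, q3, q5, q6}
EG (AF (EG (grant ∨ p))): greatest fixpoint, start Z0 = {q0, q1, q2, q3, q5, q6}, keep only states in Sat with some successor in Z. Already a fixed point.
Sat(EG (AF (EG (grant ∨ p)))) = {q0, q1, q2, q3, q5, q6}

{q0, q1, q2, q3, q5, q6}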